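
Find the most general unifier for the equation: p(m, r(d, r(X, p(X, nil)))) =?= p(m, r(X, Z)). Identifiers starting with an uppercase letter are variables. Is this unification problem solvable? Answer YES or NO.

YES

Decompose p/2: m =?= m,  r(d, r(X, p(X, nil))) =?= r(X, Z).
Delete trivial equation m =?= m.
Decompose r/2: d =?= X,  r(X, p(X, nil)) =?= Z.
Bind X := d; substituting into the remaining equation gives: r(d, p(d, nil)) =?= Z.
Bind Z := r(d, p(d, nil)).
No equations remain and no clash or occurs-check failure arose, so a unifier exists.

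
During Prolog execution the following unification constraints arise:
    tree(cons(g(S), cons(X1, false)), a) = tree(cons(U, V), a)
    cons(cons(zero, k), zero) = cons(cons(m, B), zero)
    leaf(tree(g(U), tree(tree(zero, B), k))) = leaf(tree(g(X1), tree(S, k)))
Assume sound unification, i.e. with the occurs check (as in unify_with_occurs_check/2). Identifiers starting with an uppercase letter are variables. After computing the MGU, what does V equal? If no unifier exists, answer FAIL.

FAIL

Decompose tree/2: cons(g(S), cons(X1, false)) = cons(U, V),  a = a.
Decompose cons/2: g(S) = U,  cons(X1, false) = V.
Bind U := g(S); substituting into the one remaining equation that mentions U gives: leaf(tree(g(g(S)), tree(tree(zero, B), k))) = leaf(tree(g(X1), tree(S, k))).
Bind V := cons(X1, false); no other remaining equation mentions V.
Delete trivial equation a = a.
Decompose cons/2: cons(zero, k) = cons(m, B),  zero = zero.
Decompose cons/2: zero = m,  k = B.
Clash: constants zero and m differ; no unifier exists.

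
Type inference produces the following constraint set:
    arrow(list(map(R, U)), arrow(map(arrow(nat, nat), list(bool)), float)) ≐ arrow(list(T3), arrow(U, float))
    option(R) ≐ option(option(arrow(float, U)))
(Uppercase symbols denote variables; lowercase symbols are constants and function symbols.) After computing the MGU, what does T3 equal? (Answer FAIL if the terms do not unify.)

Decompose arrow/2: list(map(R, U)) ≐ list(T3),  arrow(map(arrow(nat, nat), list(bool)), float) ≐ arrow(U, float).
Decompose list/1: map(R, U) ≐ T3.
Bind T3 := map(R, U); no other remaining equation mentions T3.
Decompose arrow/2: map(arrow(nat, nat), list(bool)) ≐ U,  float ≐ float.
Bind U := map(arrow(nat, nat), list(bool)); substituting into the one remaining equation that mentions U gives: option(R) ≐ option(option(arrow(float, map(arrow(nat, nat), list(bool))))). Substituting into the earlier binding gives T3 := map(R, map(arrow(nat, nat), list(bool))).
Delete trivial equation float ≐ float.
Decompose option/1: R ≐ option(arrow(float, map(arrow(nat, nat), list(bool)))).
Bind R := option(arrow(float, map(arrow(nat, nat), list(bool)))). Substituting into the earlier binding gives T3 := map(option(arrow(float, map(arrow(nat, nat), list(bool)))), map(arrow(nat, nat), list(bool))).
MGU = { T3 ↦ map(option(arrow(float, map(arrow(nat, nat), list(bool)))), map(arrow(nat, nat), list(bool))), U ↦ map(arrow(nat, nat), list(bool)), R ↦ option(arrow(float, map(arrow(nat, nat), list(bool)))) }, so T3 ↦ map(option(arrow(float, map(arrow(nat, nat), list(bool)))), map(arrow(nat, nat), list(bool))).

map(option(arrow(float, map(arrow(nat, nat), list(bool)))), map(arrow(nat, nat), list(bool)))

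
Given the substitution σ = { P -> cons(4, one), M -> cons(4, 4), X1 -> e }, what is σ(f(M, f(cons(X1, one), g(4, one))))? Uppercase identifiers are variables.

Replace each occurrence of M with cons(4, 4).
Replace each occurrence of X1 with e.
Result: f(cons(4, 4), f(cons(e, one), g(4, one))).

f(cons(4, 4), f(cons(e, one), g(4, one)))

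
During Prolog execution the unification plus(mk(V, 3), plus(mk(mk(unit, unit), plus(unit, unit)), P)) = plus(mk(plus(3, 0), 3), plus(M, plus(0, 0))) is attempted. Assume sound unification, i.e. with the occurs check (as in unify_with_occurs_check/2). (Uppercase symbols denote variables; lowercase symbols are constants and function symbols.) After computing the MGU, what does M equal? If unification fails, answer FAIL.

Decompose plus/2: mk(V, 3) = mk(plus(3, 0), 3),  plus(mk(mk(unit, unit), plus(unit, unit)), P) = plus(M, plus(0, 0)).
Decompose mk/2: V = plus(3, 0),  3 = 3.
Bind V := plus(3, 0); no other remaining equation mentions V.
Delete trivial equation 3 = 3.
Decompose plus/2: mk(mk(unit, unit), plus(unit, unit)) = M,  P = plus(0, 0).
Bind M := mk(mk(unit, unit), plus(unit, unit)); no other remaining equation mentions M.
Bind P := plus(0, 0).
MGU = { V -> plus(3, 0), M -> mk(mk(unit, unit), plus(unit, unit)), P -> plus(0, 0) }, so M -> mk(mk(unit, unit), plus(unit, unit)).

mk(mk(unit, unit), plus(unit, unit))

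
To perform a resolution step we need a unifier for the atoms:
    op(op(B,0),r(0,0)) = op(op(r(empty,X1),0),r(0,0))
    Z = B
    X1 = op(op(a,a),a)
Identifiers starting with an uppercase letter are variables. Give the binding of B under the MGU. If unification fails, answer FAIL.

r(empty,op(op(a,a),a))

Decompose op/2: op(B,0) = op(r(empty,X1),0),  r(0,0) = r(0,0).
Decompose op/2: B = r(empty,X1),  0 = 0.
Bind B := r(empty,X1); substituting into the one remaining equation that mentions B gives: Z = r(empty,X1).
Delete trivial equation 0 = 0.
Delete trivial equation r(0,0) = r(0,0).
Bind Z := r(empty,X1); no other remaining equation mentions Z.
Bind X1 := op(op(a,a),a). Substituting into the earlier bindings gives B := r(empty,op(op(a,a),a)), Z := r(empty,op(op(a,a),a)).
MGU = { B ↦ r(empty,op(op(a,a),a)), Z ↦ r(empty,op(op(a,a),a)), X1 ↦ op(op(a,a),a) }, so B ↦ r(empty,op(op(a,a),a)).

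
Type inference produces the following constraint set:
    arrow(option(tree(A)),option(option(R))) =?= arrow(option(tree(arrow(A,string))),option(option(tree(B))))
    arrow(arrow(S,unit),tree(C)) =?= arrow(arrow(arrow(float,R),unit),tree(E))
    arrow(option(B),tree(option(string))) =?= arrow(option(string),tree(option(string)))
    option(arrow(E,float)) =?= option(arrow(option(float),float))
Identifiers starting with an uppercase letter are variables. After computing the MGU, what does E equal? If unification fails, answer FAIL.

FAIL

Decompose arrow/2: option(tree(A)) =?= option(tree(arrow(A,string))),  option(option(R)) =?= option(option(tree(B))).
Decompose option/1: tree(A) =?= tree(arrow(A,string)).
Decompose tree/1: A =?= arrow(A,string).
Occurs check fails: A occurs in arrow(A,string); the equation A =?= arrow(A,string) has no finite solution.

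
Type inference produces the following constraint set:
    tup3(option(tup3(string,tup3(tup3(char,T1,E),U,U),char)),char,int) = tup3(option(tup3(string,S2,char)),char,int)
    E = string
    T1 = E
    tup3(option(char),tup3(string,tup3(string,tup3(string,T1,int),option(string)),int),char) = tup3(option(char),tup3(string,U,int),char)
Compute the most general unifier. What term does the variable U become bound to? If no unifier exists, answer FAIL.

tup3(string,tup3(string,string,int),option(string))

Decompose tup3/3: option(tup3(string,tup3(tup3(char,T1,E),U,U),char)) = option(tup3(string,S2,char)),  char = char,  int = int.
Decompose option/1: tup3(string,tup3(tup3(char,T1,E),U,U),char) = tup3(string,S2,char).
Decompose tup3/3: string = string,  tup3(tup3(char,T1,E),U,U) = S2,  char = char.
Delete trivial equation string = string.
Bind S2 := tup3(tup3(char,T1,E),U,U); no other remaining equation mentions S2.
Delete trivial equation char = char.
Delete trivial equation char = char.
Delete trivial equation int = int.
Bind E := string; substituting into the one remaining equation that mentions E gives: T1 = string. Substituting into the earlier binding gives S2 := tup3(tup3(char,T1,string),U,U).
Bind T1 := string; substituting into the remaining equation gives: tup3(option(char),tup3(string,tup3(string,tup3(string,string,int),option(string)),int),char) = tup3(option(char),tup3(string,U,int),char). Substituting into the earlier binding gives S2 := tup3(tup3(char,string,string),U,U).
Decompose tup3/3: option(char) = option(char),  tup3(string,tup3(string,tup3(string,string,int),option(string)),int) = tup3(string,U,int),  char = char.
Delete trivial equation option(char) = option(char).
Decompose tup3/3: string = string,  tup3(string,tup3(string,string,int),option(string)) = U,  int = int.
Delete trivial equation string = string.
Bind U := tup3(string,tup3(string,string,int),option(string)); no other remaining equation mentions U. Substituting into the earlier binding gives S2 := tup3(tup3(char,string,string),tup3(string,tup3(string,string,int),option(string)),tup3(string,tup3(string,string,int),option(string))).
Delete trivial equation int = int.
Delete trivial equation char = char.
MGU = { S2 := tup3(tup3(char,string,string),tup3(string,tup3(string,string,int),option(string)),tup3(string,tup3(string,string,int),option(string))), E := string, T1 := string, U := tup3(string,tup3(string,string,int),option(string)) }, so U := tup3(string,tup3(string,string,int),option(string)).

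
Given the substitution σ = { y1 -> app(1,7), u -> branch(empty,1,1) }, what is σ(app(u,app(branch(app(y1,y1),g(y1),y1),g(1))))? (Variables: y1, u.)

Replace each occurrence of y1 with app(1,7).
Replace each occurrence of u with branch(empty,1,1).
Result: app(branch(empty,1,1),app(branch(app(app(1,7),app(1,7)),g(app(1,7)),app(1,7)),g(1))).

app(branch(empty,1,1),app(branch(app(app(1,7),app(1,7)),g(app(1,7)),app(1,7)),g(1)))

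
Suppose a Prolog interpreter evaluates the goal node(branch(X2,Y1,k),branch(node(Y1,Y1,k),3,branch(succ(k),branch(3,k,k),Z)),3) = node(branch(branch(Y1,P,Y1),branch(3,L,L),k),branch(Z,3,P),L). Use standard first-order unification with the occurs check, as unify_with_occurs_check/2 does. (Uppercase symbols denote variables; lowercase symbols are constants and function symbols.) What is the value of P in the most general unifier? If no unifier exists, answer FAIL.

Decompose node/3: branch(X2,Y1,k) = branch(branch(Y1,P,Y1),branch(3,L,L),k),  branch(node(Y1,Y1,k),3,branch(succ(k),branch(3,k,k),Z)) = branch(Z,3,P),  3 = L.
Decompose branch/3: X2 = branch(Y1,P,Y1),  Y1 = branch(3,L,L),  k = k.
Bind X2 := branch(Y1,P,Y1); no other remaining equation mentions X2.
Bind Y1 := branch(3,L,L); substituting into the one remaining equation that mentions Y1 gives: branch(node(branch(3,L,L),branch(3,L,L),k),3,branch(succ(k),branch(3,k,k),Z)) = branch(Z,3,P). Substituting into the earlier binding gives X2 := branch(branch(3,L,L),P,branch(3,L,L)).
Delete trivial equation k = k.
Decompose branch/3: node(branch(3,L,L),branch(3,L,L),k) = Z,  3 = 3,  branch(succ(k),branch(3,k,k),Z) = P.
Bind Z := node(branch(3,L,L),branch(3,L,L),k); substituting into the one remaining equation that mentions Z gives: branch(succ(k),branch(3,k,k),node(branch(3,L,L),branch(3,L,L),k)) = P.
Delete trivial equation 3 = 3.
Bind P := branch(succ(k),branch(3,k,k),node(branch(3,L,L),branch(3,L,L),k)); no other remaining equation mentions P. Substituting into the earlier binding gives X2 := branch(branch(3,L,L),branch(succ(k),branch(3,k,k),node(branch(3,L,L),branch(3,L,L),k)),branch(3,L,L)).
Bind L := 3. Substituting into the earlier bindings gives X2 := branch(branch(3,3,3),branch(succ(k),branch(3,k,k),node(branch(3,3,3),branch(3,3,3),k)),branch(3,3,3)), Y1 := branch(3,3,3), Z := node(branch(3,3,3),branch(3,3,3),k), P := branch(succ(k),branch(3,k,k),node(branch(3,3,3),branch(3,3,3),k)).
MGU = { X2 -> branch(branch(3,3,3),branch(succ(k),branch(3,k,k),node(branch(3,3,3),branch(3,3,3),k)),branch(3,3,3)), Y1 -> branch(3,3,3), Z -> node(branch(3,3,3),branch(3,3,3),k), P -> branch(succ(k),branch(3,k,k),node(branch(3,3,3),branch(3,3,3),k)), L -> 3 }, so P -> branch(succ(k),branch(3,k,k),node(branch(3,3,3),branch(3,3,3),k)).

branch(succ(k),branch(3,k,k),node(branch(3,3,3),branch(3,3,3),k))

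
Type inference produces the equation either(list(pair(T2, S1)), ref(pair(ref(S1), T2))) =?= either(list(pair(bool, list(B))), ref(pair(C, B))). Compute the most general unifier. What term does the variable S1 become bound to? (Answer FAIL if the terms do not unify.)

list(bool)

Decompose either/2: list(pair(T2, S1)) =?= list(pair(bool, list(B))),  ref(pair(ref(S1), T2)) =?= ref(pair(C, B)).
Decompose list/1: pair(T2, S1) =?= pair(bool, list(B)).
Decompose pair/2: T2 =?= bool,  S1 =?= list(B).
Bind T2 := bool; substituting into the one remaining equation that mentions T2 gives: ref(pair(ref(S1), bool)) =?= ref(pair(C, B)).
Bind S1 := list(B); substituting into the remaining equation gives: ref(pair(ref(list(B)), bool)) =?= ref(pair(C, B)).
Decompose ref/1: pair(ref(list(B)), bool) =?= pair(C, B).
Decompose pair/2: ref(list(B)) =?= C,  bool =?= B.
Bind C := ref(list(B)); no other remaining equation mentions C.
Bind B := bool. Substituting into the earlier bindings gives S1 := list(bool), C := ref(list(bool)).
MGU = { T2 -> bool, S1 -> list(bool), C -> ref(list(bool)), B -> bool }, so S1 -> list(bool).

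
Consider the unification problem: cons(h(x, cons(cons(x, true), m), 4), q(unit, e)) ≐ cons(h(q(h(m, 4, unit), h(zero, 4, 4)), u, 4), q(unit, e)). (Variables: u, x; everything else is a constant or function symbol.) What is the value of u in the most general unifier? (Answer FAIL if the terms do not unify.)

Decompose cons/2: h(x, cons(cons(x, true), m), 4) ≐ h(q(h(m, 4, unit), h(zero, 4, 4)), u, 4),  q(unit, e) ≐ q(unit, e).
Decompose h/3: x ≐ q(h(m, 4, unit), h(zero, 4, 4)),  cons(cons(x, true), m) ≐ u,  4 ≐ 4.
Bind x := q(h(m, 4, unit), h(zero, 4, 4)); substituting into the one remaining equation that mentions x gives: cons(cons(q(h(m, 4, unit), h(zero, 4, 4)), true), m) ≐ u.
Bind u := cons(cons(q(h(m, 4, unit), h(zero, 4, 4)), true), m); no other remaining equation mentions u.
Delete trivial equation 4 ≐ 4.
Delete trivial equation q(unit, e) ≐ q(unit, e).
MGU = { x ↦ q(h(m, 4, unit), h(zero, 4, 4)), u ↦ cons(cons(q(h(m, 4, unit), h(zero, 4, 4)), true), m) }, so u ↦ cons(cons(q(h(m, 4, unit), h(zero, 4, 4)), true), m).

cons(cons(q(h(m, 4, unit), h(zero, 4, 4)), true), m)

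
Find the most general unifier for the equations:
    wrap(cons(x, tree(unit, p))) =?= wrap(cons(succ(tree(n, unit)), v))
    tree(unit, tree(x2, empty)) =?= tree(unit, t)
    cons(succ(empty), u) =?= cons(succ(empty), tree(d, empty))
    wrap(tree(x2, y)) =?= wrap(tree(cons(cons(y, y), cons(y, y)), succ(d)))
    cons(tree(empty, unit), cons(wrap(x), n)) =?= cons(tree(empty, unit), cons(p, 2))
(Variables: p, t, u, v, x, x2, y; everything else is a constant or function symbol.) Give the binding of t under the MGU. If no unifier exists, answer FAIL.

FAIL

Decompose wrap/1: cons(x, tree(unit, p)) =?= cons(succ(tree(n, unit)), v).
Decompose cons/2: x =?= succ(tree(n, unit)),  tree(unit, p) =?= v.
Bind x := succ(tree(n, unit)); substituting into the one remaining equation that mentions x gives: cons(tree(empty, unit), cons(wrap(succ(tree(n, unit))), n)) =?= cons(tree(empty, unit), cons(p, 2)).
Bind v := tree(unit, p); no other remaining equation mentions v.
Decompose tree/2: unit =?= unit,  tree(x2, empty) =?= t.
Delete trivial equation unit =?= unit.
Bind t := tree(x2, empty); no other remaining equation mentions t.
Decompose cons/2: succ(empty) =?= succ(empty),  u =?= tree(d, empty).
Delete trivial equation succ(empty) =?= succ(empty).
Bind u := tree(d, empty); no other remaining equation mentions u.
Decompose wrap/1: tree(x2, y) =?= tree(cons(cons(y, y), cons(y, y)), succ(d)).
Decompose tree/2: x2 =?= cons(cons(y, y), cons(y, y)),  y =?= succ(d).
Bind x2 := cons(cons(y, y), cons(y, y)); no other remaining equation mentions x2. Substituting into the earlier binding gives t := tree(cons(cons(y, y), cons(y, y)), empty).
Bind y := succ(d); no other remaining equation mentions y. Substituting into the earlier bindings gives t := tree(cons(cons(succ(d), succ(d)), cons(succ(d), succ(d))), empty), x2 := cons(cons(succ(d), succ(d)), cons(succ(d), succ(d))).
Decompose cons/2: tree(empty, unit) =?= tree(empty, unit),  cons(wrap(succ(tree(n, unit))), n) =?= cons(p, 2).
Delete trivial equation tree(empty, unit) =?= tree(empty, unit).
Decompose cons/2: wrap(succ(tree(n, unit))) =?= p,  n =?= 2.
Bind p := wrap(succ(tree(n, unit))); no other remaining equation mentions p. Substituting into the earlier binding gives v := tree(unit, wrap(succ(tree(n, unit)))).
Clash: constants n and 2 differ; no unifier exists.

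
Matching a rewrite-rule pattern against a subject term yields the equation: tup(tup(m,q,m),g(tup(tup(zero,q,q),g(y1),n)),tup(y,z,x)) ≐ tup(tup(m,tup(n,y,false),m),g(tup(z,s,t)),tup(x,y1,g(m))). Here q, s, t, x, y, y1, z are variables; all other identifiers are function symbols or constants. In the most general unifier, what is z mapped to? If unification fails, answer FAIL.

Decompose tup/3: tup(m,q,m) ≐ tup(m,tup(n,y,false),m),  g(tup(tup(zero,q,q),g(y1),n)) ≐ g(tup(z,s,t)),  tup(y,z,x) ≐ tup(x,y1,g(m)).
Decompose tup/3: m ≐ m,  q ≐ tup(n,y,false),  m ≐ m.
Delete trivial equation m ≐ m.
Bind q := tup(n,y,false); substituting into the one remaining equation that mentions q gives: g(tup(tup(zero,tup(n,y,false),tup(n,y,false)),g(y1),n)) ≐ g(tup(z,s,t)).
Delete trivial equation m ≐ m.
Decompose g/1: tup(tup(zero,tup(n,y,false),tup(n,y,false)),g(y1),n) ≐ tup(z,s,t).
Decompose tup/3: tup(zero,tup(n,y,false),tup(n,y,false)) ≐ z,  g(y1) ≐ s,  n ≐ t.
Bind z := tup(zero,tup(n,y,false),tup(n,y,false)); substituting into the one remaining equation that mentions z gives: tup(y,tup(zero,tup(n,y,false),tup(n,y,false)),x) ≐ tup(x,y1,g(m)).
Bind s := g(y1); no other remaining equation mentions s.
Bind t := n; no other remaining equation mentions t.
Decompose tup/3: y ≐ x,  tup(zero,tup(n,y,false),tup(n,y,false)) ≐ y1,  x ≐ g(m).
Bind y := x; substituting into the one remaining equation that mentions y gives: tup(zero,tup(n,x,false),tup(n,x,false)) ≐ y1. Substituting into the earlier bindings gives q := tup(n,x,false), z := tup(zero,tup(n,x,false),tup(n,x,false)).
Bind y1 := tup(zero,tup(n,x,false),tup(n,x,false)); no other remaining equation mentions y1. Substituting into the earlier binding gives s := g(tup(zero,tup(n,x,false),tup(n,x,false))).
Bind x := g(m). Substituting into the earlier bindings gives q := tup(n,g(m),false), z := tup(zero,tup(n,g(m),false),tup(n,g(m),false)), s := g(tup(zero,tup(n,g(m),false),tup(n,g(m),false))), y := g(m), y1 := tup(zero,tup(n,g(m),false),tup(n,g(m),false)).
MGU = { q -> tup(n,g(m),false), z -> tup(zero,tup(n,g(m),false),tup(n,g(m),false)), s -> g(tup(zero,tup(n,g(m),false),tup(n,g(m),false))), t -> n, y -> g(m), y1 -> tup(zero,tup(n,g(m),false),tup(n,g(m),false)), x -> g(m) }, so z -> tup(zero,tup(n,g(m),false),tup(n,g(m),false)).

tup(zero,tup(n,g(m),false),tup(n,g(m),false))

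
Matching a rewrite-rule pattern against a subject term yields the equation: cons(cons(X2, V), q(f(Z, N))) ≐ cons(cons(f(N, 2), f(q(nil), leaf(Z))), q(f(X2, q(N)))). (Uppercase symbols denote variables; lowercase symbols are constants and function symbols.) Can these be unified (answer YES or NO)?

NO

Decompose cons/2: cons(X2, V) ≐ cons(f(N, 2), f(q(nil), leaf(Z))),  q(f(Z, N)) ≐ q(f(X2, q(N))).
Decompose cons/2: X2 ≐ f(N, 2),  V ≐ f(q(nil), leaf(Z)).
Bind X2 := f(N, 2); substituting into the one remaining equation that mentions X2 gives: q(f(Z, N)) ≐ q(f(f(N, 2), q(N))).
Bind V := f(q(nil), leaf(Z)); no other remaining equation mentions V.
Decompose q/1: f(Z, N) ≐ f(f(N, 2), q(N)).
Decompose f/2: Z ≐ f(N, 2),  N ≐ q(N).
Bind Z := f(N, 2); no other remaining equation mentions Z. Substituting into the earlier binding gives V := f(q(nil), leaf(f(N, 2))).
Occurs check fails: N occurs in q(N); the equation N ≐ q(N) has no finite solution.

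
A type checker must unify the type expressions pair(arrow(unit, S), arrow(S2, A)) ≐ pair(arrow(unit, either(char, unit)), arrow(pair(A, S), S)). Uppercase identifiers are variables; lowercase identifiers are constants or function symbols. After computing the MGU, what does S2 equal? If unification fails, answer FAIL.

pair(either(char, unit), either(char, unit))

Decompose pair/2: arrow(unit, S) ≐ arrow(unit, either(char, unit)),  arrow(S2, A) ≐ arrow(pair(A, S), S).
Decompose arrow/2: unit ≐ unit,  S ≐ either(char, unit).
Delete trivial equation unit ≐ unit.
Bind S := either(char, unit); substituting into the remaining equation gives: arrow(S2, A) ≐ arrow(pair(A, either(char, unit)), either(char, unit)).
Decompose arrow/2: S2 ≐ pair(A, either(char, unit)),  A ≐ either(char, unit).
Bind S2 := pair(A, either(char, unit)); no other remaining equation mentions S2.
Bind A := either(char, unit). Substituting into the earlier binding gives S2 := pair(either(char, unit), either(char, unit)).
MGU = { S ↦ either(char, unit), S2 ↦ pair(either(char, unit), either(char, unit)), A ↦ either(char, unit) }, so S2 ↦ pair(either(char, unit), either(char, unit)).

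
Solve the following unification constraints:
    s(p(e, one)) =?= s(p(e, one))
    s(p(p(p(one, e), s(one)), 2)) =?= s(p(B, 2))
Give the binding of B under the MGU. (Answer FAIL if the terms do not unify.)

Delete trivial equation s(p(e, one)) =?= s(p(e, one)).
Decompose s/1: p(p(p(one, e), s(one)), 2) =?= p(B, 2).
Decompose p/2: p(p(one, e), s(one)) =?= B,  2 =?= 2.
Bind B := p(p(one, e), s(one)); no other remaining equation mentions B.
Delete trivial equation 2 =?= 2.
MGU = { B := p(p(one, e), s(one)) }, so B := p(p(one, e), s(one)).

p(p(one, e), s(one))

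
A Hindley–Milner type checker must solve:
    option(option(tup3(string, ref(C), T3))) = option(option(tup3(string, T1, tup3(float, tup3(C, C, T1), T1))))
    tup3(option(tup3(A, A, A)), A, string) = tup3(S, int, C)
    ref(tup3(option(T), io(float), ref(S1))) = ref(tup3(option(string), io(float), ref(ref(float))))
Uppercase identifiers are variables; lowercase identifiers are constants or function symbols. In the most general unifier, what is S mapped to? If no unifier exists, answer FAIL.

Decompose option/1: option(tup3(string, ref(C), T3)) = option(tup3(string, T1, tup3(float, tup3(C, C, T1), T1))).
Decompose option/1: tup3(string, ref(C), T3) = tup3(string, T1, tup3(float, tup3(C, C, T1), T1)).
Decompose tup3/3: string = string,  ref(C) = T1,  T3 = tup3(float, tup3(C, C, T1), T1).
Delete trivial equation string = string.
Bind T1 := ref(C); substituting into the one remaining equation that mentions T1 gives: T3 = tup3(float, tup3(C, C, ref(C)), ref(C)).
Bind T3 := tup3(float, tup3(C, C, ref(C)), ref(C)); no other remaining equation mentions T3.
Decompose tup3/3: option(tup3(A, A, A)) = S,  A = int,  string = C.
Bind S := option(tup3(A, A, A)); no other remaining equation mentions S.
Bind A := int; no other remaining equation mentions A. Substituting into the earlier binding gives S := option(tup3(int, int, int)).
Bind C := string; no other remaining equation mentions C. Substituting into the earlier bindings gives T1 := ref(string), T3 := tup3(float, tup3(string, string, ref(string)), ref(string)).
Decompose ref/1: tup3(option(T), io(float), ref(S1)) = tup3(option(string), io(float), ref(ref(float))).
Decompose tup3/3: option(T) = option(string),  io(float) = io(float),  ref(S1) = ref(ref(float)).
Decompose option/1: T = string.
Bind T := string; no other remaining equation mentions T.
Delete trivial equation io(float) = io(float).
Decompose ref/1: S1 = ref(float).
Bind S1 := ref(float).
MGU = { T1 := ref(string), T3 := tup3(float, tup3(string, string, ref(string)), ref(string)), S := option(tup3(int, int, int)), A := int, C := string, T := string, S1 := ref(float) }, so S := option(tup3(int, int, int)).

option(tup3(int, int, int))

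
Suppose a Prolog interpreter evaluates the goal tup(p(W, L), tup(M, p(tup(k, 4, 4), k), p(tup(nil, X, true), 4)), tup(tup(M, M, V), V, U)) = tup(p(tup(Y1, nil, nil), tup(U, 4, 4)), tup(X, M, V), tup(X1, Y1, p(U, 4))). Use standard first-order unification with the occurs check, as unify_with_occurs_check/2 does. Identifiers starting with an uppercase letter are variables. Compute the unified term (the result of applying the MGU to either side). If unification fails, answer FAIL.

Decompose tup/3: p(W, L) = p(tup(Y1, nil, nil), tup(U, 4, 4)),  tup(M, p(tup(k, 4, 4), k), p(tup(nil, X, true), 4)) = tup(X, M, V),  tup(tup(M, M, V), V, U) = tup(X1, Y1, p(U, 4)).
Decompose p/2: W = tup(Y1, nil, nil),  L = tup(U, 4, 4).
Bind W := tup(Y1, nil, nil); no other remaining equation mentions W.
Bind L := tup(U, 4, 4); no other remaining equation mentions L.
Decompose tup/3: M = X,  p(tup(k, 4, 4), k) = M,  p(tup(nil, X, true), 4) = V.
Bind M := X; substituting into the 2 remaining equations that mention M gives: p(tup(k, 4, 4), k) = X,  tup(tup(X, X, V), V, U) = tup(X1, Y1, p(U, 4)).
Bind X := p(tup(k, 4, 4), k); substituting into the remaining equations gives: p(tup(nil, p(tup(k, 4, 4), k), true), 4) = V,  tup(tup(p(tup(k, 4, 4), k), p(tup(k, 4, 4), k), V), V, U) = tup(X1, Y1, p(U, 4)). Substituting into the earlier binding gives M := p(tup(k, 4, 4), k).
Bind V := p(tup(nil, p(tup(k, 4, 4), k), true), 4); substituting into the remaining equation gives: tup(tup(p(tup(k, 4, 4), k), p(tup(k, 4, 4), k), p(tup(nil, p(tup(k, 4, 4), k), true), 4)), p(tup(nil, p(tup(k, 4, 4), k), true), 4), U) = tup(X1, Y1, p(U, 4)).
Decompose tup/3: tup(p(tup(k, 4, 4), k), p(tup(k, 4, 4), k), p(tup(nil, p(tup(k, 4, 4), k), true), 4)) = X1,  p(tup(nil, p(tup(k, 4, 4), k), true), 4) = Y1,  U = p(U, 4).
Bind X1 := tup(p(tup(k, 4, 4), k), p(tup(k, 4, 4), k), p(tup(nil, p(tup(k, 4, 4), k), true), 4)); no other remaining equation mentions X1.
Bind Y1 := p(tup(nil, p(tup(k, 4, 4), k), true), 4); no other remaining equation mentions Y1. Substituting into the earlier binding gives W := tup(p(tup(nil, p(tup(k, 4, 4), k), true), 4), nil, nil).
Occurs check fails: U occurs in p(U, 4); the equation U = p(U, 4) has no finite solution.

FAIL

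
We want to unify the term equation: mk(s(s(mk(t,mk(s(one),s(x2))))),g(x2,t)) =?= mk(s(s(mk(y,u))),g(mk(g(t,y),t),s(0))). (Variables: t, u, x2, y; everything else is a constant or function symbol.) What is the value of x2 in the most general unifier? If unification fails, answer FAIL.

mk(g(s(0),s(0)),s(0))

Decompose mk/2: s(s(mk(t,mk(s(one),s(x2))))) =?= s(s(mk(y,u))),  g(x2,t) =?= g(mk(g(t,y),t),s(0)).
Decompose s/1: s(mk(t,mk(s(one),s(x2)))) =?= s(mk(y,u)).
Decompose s/1: mk(t,mk(s(one),s(x2))) =?= mk(y,u).
Decompose mk/2: t =?= y,  mk(s(one),s(x2)) =?= u.
Bind t := y; substituting into the one remaining equation that mentions t gives: g(x2,y) =?= g(mk(g(y,y),y),s(0)).
Bind u := mk(s(one),s(x2)); no other remaining equation mentions u.
Decompose g/2: x2 =?= mk(g(y,y),y),  y =?= s(0).
Bind x2 := mk(g(y,y),y); no other remaining equation mentions x2. Substituting into the earlier binding gives u := mk(s(one),s(mk(g(y,y),y))).
Bind y := s(0). Substituting into the earlier bindings gives t := s(0), u := mk(s(one),s(mk(g(s(0),s(0)),s(0)))), x2 := mk(g(s(0),s(0)),s(0)).
MGU = { t := s(0), u := mk(s(one),s(mk(g(s(0),s(0)),s(0)))), x2 := mk(g(s(0),s(0)),s(0)), y := s(0) }, so x2 := mk(g(s(0),s(0)),s(0)).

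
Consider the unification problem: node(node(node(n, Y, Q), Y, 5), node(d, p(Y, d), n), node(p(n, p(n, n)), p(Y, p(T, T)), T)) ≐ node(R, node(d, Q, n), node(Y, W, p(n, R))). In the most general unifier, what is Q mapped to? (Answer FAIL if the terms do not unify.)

Decompose node/3: node(node(n, Y, Q), Y, 5) ≐ R,  node(d, p(Y, d), n) ≐ node(d, Q, n),  node(p(n, p(n, n)), p(Y, p(T, T)), T) ≐ node(Y, W, p(n, R)).
Bind R := node(node(n, Y, Q), Y, 5); substituting into the one remaining equation that mentions R gives: node(p(n, p(n, n)), p(Y, p(T, T)), T) ≐ node(Y, W, p(n, node(node(n, Y, Q), Y, 5))).
Decompose node/3: d ≐ d,  p(Y, d) ≐ Q,  n ≐ n.
Delete trivial equation d ≐ d.
Bind Q := p(Y, d); substituting into the one remaining equation that mentions Q gives: node(p(n, p(n, n)), p(Y, p(T, T)), T) ≐ node(Y, W, p(n, node(node(n, Y, p(Y, d)), Y, 5))). Substituting into the earlier binding gives R := node(node(n, Y, p(Y, d)), Y, 5).
Delete trivial equation n ≐ n.
Decompose node/3: p(n, p(n, n)) ≐ Y,  p(Y, p(T, T)) ≐ W,  T ≐ p(n, node(node(n, Y, p(Y, d)), Y, 5)).
Bind Y := p(n, p(n, n)); substituting into the remaining equations gives: p(p(n, p(n, n)), p(T, T)) ≐ W,  T ≐ p(n, node(node(n, p(n, p(n, n)), p(p(n, p(n, n)), d)), p(n, p(n, n)), 5)). Substituting into the earlier bindings gives R := node(node(n, p(n, p(n, n)), p(p(n, p(n, n)), d)), p(n, p(n, n)), 5), Q := p(p(n, p(n, n)), d).
Bind W := p(p(n, p(n, n)), p(T, T)); no other remaining equation mentions W.
Bind T := p(n, node(node(n, p(n, p(n, n)), p(p(n, p(n, n)), d)), p(n, p(n, n)), 5)). Substituting into the earlier binding gives W := p(p(n, p(n, n)), p(p(n, node(node(n, p(n, p(n, n)), p(p(n, p(n, n)), d)), p(n, p(n, n)), 5)), p(n, node(node(n, p(n, p(n, n)), p(p(n, p(n, n)), d)), p(n, p(n, n)), 5)))).
MGU = { R -> node(node(n, p(n, p(n, n)), p(p(n, p(n, n)), d)), p(n, p(n, n)), 5), Q -> p(p(n, p(n, n)), d), Y -> p(n, p(n, n)), W -> p(p(n, p(n, n)), p(p(n, node(node(n, p(n, p(n, n)), p(p(n, p(n, n)), d)), p(n, p(n, n)), 5)), p(n, node(node(n, p(n, p(n, n)), p(p(n, p(n, n)), d)), p(n, p(n, n)), 5)))), T -> p(n, node(node(n, p(n, p(n, n)), p(p(n, p(n, n)), d)), p(n, p(n, n)), 5)) }, so Q -> p(p(n, p(n, n)), d).

p(p(n, p(n, n)), d)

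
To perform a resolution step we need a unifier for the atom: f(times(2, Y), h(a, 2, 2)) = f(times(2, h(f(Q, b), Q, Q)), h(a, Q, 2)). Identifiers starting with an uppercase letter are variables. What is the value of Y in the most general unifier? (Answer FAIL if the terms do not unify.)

Decompose f/2: times(2, Y) = times(2, h(f(Q, b), Q, Q)),  h(a, 2, 2) = h(a, Q, 2).
Decompose times/2: 2 = 2,  Y = h(f(Q, b), Q, Q).
Delete trivial equation 2 = 2.
Bind Y := h(f(Q, b), Q, Q); no other remaining equation mentions Y.
Decompose h/3: a = a,  2 = Q,  2 = 2.
Delete trivial equation a = a.
Bind Q := 2; no other remaining equation mentions Q. Substituting into the earlier binding gives Y := h(f(2, b), 2, 2).
Delete trivial equation 2 = 2.
MGU = { Y -> h(f(2, b), 2, 2), Q -> 2 }, so Y -> h(f(2, b), 2, 2).

h(f(2, b), 2, 2)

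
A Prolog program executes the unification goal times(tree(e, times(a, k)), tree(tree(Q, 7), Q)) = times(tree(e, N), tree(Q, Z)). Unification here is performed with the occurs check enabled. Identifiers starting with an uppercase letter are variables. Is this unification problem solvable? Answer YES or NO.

Decompose times/2: tree(e, times(a, k)) = tree(e, N),  tree(tree(Q, 7), Q) = tree(Q, Z).
Decompose tree/2: e = e,  times(a, k) = N.
Delete trivial equation e = e.
Bind N := times(a, k); no other remaining equation mentions N.
Decompose tree/2: tree(Q, 7) = Q,  Q = Z.
Occurs check fails: Q occurs in tree(Q, 7); the equation Q = tree(Q, 7) has no finite solution.

NO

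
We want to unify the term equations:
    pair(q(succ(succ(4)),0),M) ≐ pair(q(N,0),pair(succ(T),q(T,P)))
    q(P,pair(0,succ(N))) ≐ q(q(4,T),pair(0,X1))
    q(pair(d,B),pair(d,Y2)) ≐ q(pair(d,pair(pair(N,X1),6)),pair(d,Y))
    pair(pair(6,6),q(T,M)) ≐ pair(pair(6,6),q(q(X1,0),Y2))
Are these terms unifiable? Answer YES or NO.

Decompose pair/2: q(succ(succ(4)),0) ≐ q(N,0),  M ≐ pair(succ(T),q(T,P)).
Decompose q/2: succ(succ(4)) ≐ N,  0 ≐ 0.
Bind N := succ(succ(4)); substituting into the 2 remaining equations that mention N gives: q(P,pair(0,succ(succ(succ(4))))) ≐ q(q(4,T),pair(0,X1)),  q(pair(d,B),pair(d,Y2)) ≐ q(pair(d,pair(pair(succ(succ(4)),X1),6)),pair(d,Y)).
Delete trivial equation 0 ≐ 0.
Bind M := pair(succ(T),q(T,P)); substituting into the one remaining equation that mentions M gives: pair(pair(6,6),q(T,pair(succ(T),q(T,P)))) ≐ pair(pair(6,6),q(q(X1,0),Y2)).
Decompose q/2: P ≐ q(4,T),  pair(0,succ(succ(succ(4)))) ≐ pair(0,X1).
Bind P := q(4,T); substituting into the one remaining equation that mentions P gives: pair(pair(6,6),q(T,pair(succ(T),q(T,q(4,T))))) ≐ pair(pair(6,6),q(q(X1,0),Y2)). Substituting into the earlier binding gives M := pair(succ(T),q(T,q(4,T))).
Decompose pair/2: 0 ≐ 0,  succ(succ(succ(4))) ≐ X1.
Delete trivial equation 0 ≐ 0.
Bind X1 := succ(succ(succ(4))); substituting into the remaining equations gives: q(pair(d,B),pair(d,Y2)) ≐ q(pair(d,pair(pair(succ(succ(4)),succ(succ(succ(4)))),6)),pair(d,Y)),  pair(pair(6,6),q(T,pair(succ(T),q(T,q(4,T))))) ≐ pair(pair(6,6),q(q(succ(succ(succ(4))),0),Y2)).
Decompose q/2: pair(d,B) ≐ pair(d,pair(pair(succ(succ(4)),succ(succ(succ(4)))),6)),  pair(d,Y2) ≐ pair(d,Y).
Decompose pair/2: d ≐ d,  B ≐ pair(pair(succ(succ(4)),succ(succ(succ(4)))),6).
Delete trivial equation d ≐ d.
Bind B := pair(pair(succ(succ(4)),succ(succ(succ(4)))),6); no other remaining equation mentions B.
Decompose pair/2: d ≐ d,  Y2 ≐ Y.
Delete trivial equation d ≐ d.
Bind Y2 := Y; substituting into the remaining equation gives: pair(pair(6,6),q(T,pair(succ(T),q(T,q(4,T))))) ≐ pair(pair(6,6),q(q(succ(succ(succ(4))),0),Y)).
Decompose pair/2: pair(6,6) ≐ pair(6,6),  q(T,pair(succ(T),q(T,q(4,T)))) ≐ q(q(succ(succ(succ(4))),0),Y).
Delete trivial equation pair(6,6) ≐ pair(6,6).
Decompose q/2: T ≐ q(succ(succ(succ(4))),0),  pair(succ(T),q(T,q(4,T))) ≐ Y.
Bind T := q(succ(succ(succ(4))),0); substituting into the remaining equation gives: pair(succ(q(succ(succ(succ(4))),0)),q(q(succ(succ(succ(4))),0),q(4,q(succ(succ(succ(4))),0)))) ≐ Y. Substituting into the earlier bindings gives M := pair(succ(q(succ(succ(succ(4))),0)),q(q(succ(succ(succ(4))),0),q(4,q(succ(succ(succ(4))),0)))), P := q(4,q(succ(succ(succ(4))),0)).
Bind Y := pair(succ(q(succ(succ(succ(4))),0)),q(q(succ(succ(succ(4))),0),q(4,q(succ(succ(succ(4))),0)))). Substituting into the earlier binding gives Y2 := pair(succ(q(succ(succ(succ(4))),0)),q(q(succ(succ(succ(4))),0),q(4,q(succ(succ(succ(4))),0)))).
No equations remain and no clash or occurs-check failure arose, so a unifier exists.

YES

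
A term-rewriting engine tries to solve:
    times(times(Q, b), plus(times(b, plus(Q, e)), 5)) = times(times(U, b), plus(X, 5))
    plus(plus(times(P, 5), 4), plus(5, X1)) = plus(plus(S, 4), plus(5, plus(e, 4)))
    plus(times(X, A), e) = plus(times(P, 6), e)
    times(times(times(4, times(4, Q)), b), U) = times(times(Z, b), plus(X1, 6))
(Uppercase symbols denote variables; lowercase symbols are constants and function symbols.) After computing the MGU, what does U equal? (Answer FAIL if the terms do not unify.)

plus(plus(e, 4), 6)

Decompose times/2: times(Q, b) = times(U, b),  plus(times(b, plus(Q, e)), 5) = plus(X, 5).
Decompose times/2: Q = U,  b = b.
Bind Q := U; substituting into the 2 remaining equations that mention Q gives: plus(times(b, plus(U, e)), 5) = plus(X, 5),  times(times(times(4, times(4, U)), b), U) = times(times(Z, b), plus(X1, 6)).
Delete trivial equation b = b.
Decompose plus/2: times(b, plus(U, e)) = X,  5 = 5.
Bind X := times(b, plus(U, e)); substituting into the one remaining equation that mentions X gives: plus(times(times(b, plus(U, e)), A), e) = plus(times(P, 6), e).
Delete trivial equation 5 = 5.
Decompose plus/2: plus(times(P, 5), 4) = plus(S, 4),  plus(5, X1) = plus(5, plus(e, 4)).
Decompose plus/2: times(P, 5) = S,  4 = 4.
Bind S := times(P, 5); no other remaining equation mentions S.
Delete trivial equation 4 = 4.
Decompose plus/2: 5 = 5,  X1 = plus(e, 4).
Delete trivial equation 5 = 5.
Bind X1 := plus(e, 4); substituting into the one remaining equation that mentions X1 gives: times(times(times(4, times(4, U)), b), U) = times(times(Z, b), plus(plus(e, 4), 6)).
Decompose plus/2: times(times(b, plus(U, e)), A) = times(P, 6),  e = e.
Decompose times/2: times(b, plus(U, e)) = P,  A = 6.
Bind P := times(b, plus(U, e)); no other remaining equation mentions P. Substituting into the earlier binding gives S := times(times(b, plus(U, e)), 5).
Bind A := 6; no other remaining equation mentions A.
Delete trivial equation e = e.
Decompose times/2: times(times(4, times(4, U)), b) = times(Z, b),  U = plus(plus(e, 4), 6).
Decompose times/2: times(4, times(4, U)) = Z,  b = b.
Bind Z := times(4, times(4, U)); no other remaining equation mentions Z.
Delete trivial equation b = b.
Bind U := plus(plus(e, 4), 6). Substituting into the earlier bindings gives Q := plus(plus(e, 4), 6), X := times(b, plus(plus(plus(e, 4), 6), e)), S := times(times(b, plus(plus(plus(e, 4), 6), e)), 5), P := times(b, plus(plus(plus(e, 4), 6), e)), Z := times(4, times(4, plus(plus(e, 4), 6))).
MGU = { Q := plus(plus(e, 4), 6), X := times(b, plus(plus(plus(e, 4), 6), e)), S := times(times(b, plus(plus(plus(e, 4), 6), e)), 5), X1 := plus(e, 4), P := times(b, plus(plus(plus(e, 4), 6), e)), A := 6, Z := times(4, times(4, plus(plus(e, 4), 6))), U := plus(plus(e, 4), 6) }, so U := plus(plus(e, 4), 6).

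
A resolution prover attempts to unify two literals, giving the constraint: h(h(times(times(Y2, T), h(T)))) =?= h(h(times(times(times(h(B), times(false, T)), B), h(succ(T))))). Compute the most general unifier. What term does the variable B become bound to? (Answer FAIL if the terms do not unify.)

FAIL

Decompose h/1: h(times(times(Y2, T), h(T))) =?= h(times(times(times(h(B), times(false, T)), B), h(succ(T)))).
Decompose h/1: times(times(Y2, T), h(T)) =?= times(times(times(h(B), times(false, T)), B), h(succ(T))).
Decompose times/2: times(Y2, T) =?= times(times(h(B), times(false, T)), B),  h(T) =?= h(succ(T)).
Decompose times/2: Y2 =?= times(h(B), times(false, T)),  T =?= B.
Bind Y2 := times(h(B), times(false, T)); no other remaining equation mentions Y2.
Bind T := B; substituting into the remaining equation gives: h(B) =?= h(succ(B)). Substituting into the earlier binding gives Y2 := times(h(B), times(false, B)).
Decompose h/1: B =?= succ(B).
Occurs check fails: B occurs in succ(B); the equation B =?= succ(B) has no finite solution.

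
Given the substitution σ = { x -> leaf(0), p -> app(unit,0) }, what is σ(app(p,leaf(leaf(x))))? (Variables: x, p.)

app(app(unit,0),leaf(leaf(leaf(0))))

Replace each occurrence of x with leaf(0).
Replace each occurrence of p with app(unit,0).
Result: app(app(unit,0),leaf(leaf(leaf(0)))).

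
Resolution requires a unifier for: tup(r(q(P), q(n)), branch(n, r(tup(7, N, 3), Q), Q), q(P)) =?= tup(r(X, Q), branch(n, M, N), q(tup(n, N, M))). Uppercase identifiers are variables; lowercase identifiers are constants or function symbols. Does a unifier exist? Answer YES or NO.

Decompose tup/3: r(q(P), q(n)) =?= r(X, Q),  branch(n, r(tup(7, N, 3), Q), Q) =?= branch(n, M, N),  q(P) =?= q(tup(n, N, M)).
Decompose r/2: q(P) =?= X,  q(n) =?= Q.
Bind X := q(P); no other remaining equation mentions X.
Bind Q := q(n); substituting into the one remaining equation that mentions Q gives: branch(n, r(tup(7, N, 3), q(n)), q(n)) =?= branch(n, M, N).
Decompose branch/3: n =?= n,  r(tup(7, N, 3), q(n)) =?= M,  q(n) =?= N.
Delete trivial equation n =?= n.
Bind M := r(tup(7, N, 3), q(n)); substituting into the one remaining equation that mentions M gives: q(P) =?= q(tup(n, N, r(tup(7, N, 3), q(n)))).
Bind N := q(n); substituting into the remaining equation gives: q(P) =?= q(tup(n, q(n), r(tup(7, q(n), 3), q(n)))). Substituting into the earlier binding gives M := r(tup(7, q(n), 3), q(n)).
Decompose q/1: P =?= tup(n, q(n), r(tup(7, q(n), 3), q(n))).
Bind P := tup(n, q(n), r(tup(7, q(n), 3), q(n))). Substituting into the earlier binding gives X := q(tup(n, q(n), r(tup(7, q(n), 3), q(n)))).
No equations remain and no clash or occurs-check failure arose, so a unifier exists.

YES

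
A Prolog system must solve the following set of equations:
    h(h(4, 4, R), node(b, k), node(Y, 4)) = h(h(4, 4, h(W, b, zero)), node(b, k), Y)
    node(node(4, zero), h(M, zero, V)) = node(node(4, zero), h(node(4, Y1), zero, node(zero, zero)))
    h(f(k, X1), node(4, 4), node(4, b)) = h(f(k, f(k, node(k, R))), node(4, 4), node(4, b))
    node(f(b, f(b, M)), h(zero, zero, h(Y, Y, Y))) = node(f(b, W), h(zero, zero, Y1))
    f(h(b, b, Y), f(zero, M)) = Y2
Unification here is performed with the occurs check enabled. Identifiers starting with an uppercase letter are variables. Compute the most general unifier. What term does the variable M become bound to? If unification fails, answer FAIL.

Decompose h/3: h(4, 4, R) = h(4, 4, h(W, b, zero)),  node(b, k) = node(b, k),  node(Y, 4) = Y.
Decompose h/3: 4 = 4,  4 = 4,  R = h(W, b, zero).
Delete trivial equation 4 = 4.
Delete trivial equation 4 = 4.
Bind R := h(W, b, zero); substituting into the one remaining equation that mentions R gives: h(f(k, X1), node(4, 4), node(4, b)) = h(f(k, f(k, node(k, h(W, b, zero)))), node(4, 4), node(4, b)).
Delete trivial equation node(b, k) = node(b, k).
Occurs check fails: Y occurs in node(Y, 4); the equation Y = node(Y, 4) has no finite solution.

FAIL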